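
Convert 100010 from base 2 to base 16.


100010 (base 2) = 34 (decimal)
34 (decimal) = 22 (base 16)


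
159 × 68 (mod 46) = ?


159 × 68 = 10812
10812 mod 46 = 2


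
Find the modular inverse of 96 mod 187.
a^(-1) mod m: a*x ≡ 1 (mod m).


Use the extended Euclidean algorithm on (187, 96); each row r = 187*s + 96*t:
r=187, s=1, t=0
r=96, s=0, t=1
q=1: r=91, s=1, t=-1   [187*(1) + 96*(-1) = 91]
q=1: r=5, s=-1, t=2   [187*(-1) + 96*(2) = 5]
q=18: r=1, s=19, t=-37   [187*(19) + 96*(-37) = 1]
q=5: r=0, s=-96, t=187   [187*(-96) + 96*(187) = 0]
GCD = 1 with t = -37, so 96*(-37) ≡ 1 (mod 187)
Inverse = -37 mod 187 = 150
Check: 96 * 150 = 14400 ≡ 1 (mod 187)

96^(-1) ≡ 150 (mod 187)


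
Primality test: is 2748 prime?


2748 / 2 = 1374 (exact division)
2748 is NOT prime.

No, 2748 is not prime


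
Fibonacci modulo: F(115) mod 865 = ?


F(k) mod 865 for k=1..115:
1, 1, 2, 3, 5, 8, 13, 21, 34, 55, 89, 144, 233, 377, 610, 122, 732, 854, 721, 710, 566, 411, 112, 523, 635, 293, 63, 356, 419, 775, 329, 239, 568, 807, 510, 452, 97, 549, 646, 330, 111, 441, 552, 128, 680, 808, 623, 566, 324, 25, 349, 374, 723, 232, 90, 322, 412, 734, 281, 150, 431, 581, 147, 728, 10, 738, 748, 621, 504, 260, 764, 159, 58, 217, 275, 492, 767, 394, 296, 690, 121, 811, 67, 13, 80, 93, 173, 266, 439, 705, 279, 119, 398, 517, 50, 567, 617, 319, 71, 390, 461, 851, 447, 433, 15, 448, 463, 46, 509, 555, 199, 754, 88, 842, 65
F(115) mod 865 = 65


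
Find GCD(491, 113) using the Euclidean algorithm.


491 = 4 * 113 + 39
113 = 2 * 39 + 35
39 = 1 * 35 + 4
35 = 8 * 4 + 3
4 = 1 * 3 + 1
3 = 3 * 1 + 0
GCD = 1


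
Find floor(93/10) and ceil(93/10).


93/10 = 9.3000
floor = 9
ceil = 10

floor = 9, ceil = 10


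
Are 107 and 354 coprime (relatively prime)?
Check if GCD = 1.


Euclidean algorithm:
354 = 3 * 107 + 33
107 = 3 * 33 + 8
33 = 4 * 8 + 1
8 = 8 * 1 + 0
GCD(107, 354) = 1

Yes, coprime (GCD = 1)


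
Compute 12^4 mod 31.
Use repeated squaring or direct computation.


12^1 mod 31 = 12
12^2 mod 31 = 20
12^3 mod 31 = 23
12^4 mod 31 = 28


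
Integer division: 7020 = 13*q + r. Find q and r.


7020 = 13 * 540 + 0
Check: 7020 + 0 = 7020

q = 540, r = 0


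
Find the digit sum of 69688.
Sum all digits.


6 + 9 + 6 + 8 + 8 = 37


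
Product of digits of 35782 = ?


3 × 5 × 7 × 8 × 2 = 1680


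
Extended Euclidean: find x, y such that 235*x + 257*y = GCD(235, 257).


Tabular extended Euclidean (each row: r = 235*s + 257*t):
r=235, s=1, t=0
r=257, s=0, t=1
q=0: r=235, s=1, t=0   [235*(1) + 257*(0) = 235]
q=1: r=22, s=-1, t=1   [235*(-1) + 257*(1) = 22]
q=10: r=15, s=11, t=-10   [235*(11) + 257*(-10) = 15]
q=1: r=7, s=-12, t=11   [235*(-12) + 257*(11) = 7]
q=2: r=1, s=35, t=-32   [235*(35) + 257*(-32) = 1]
q=7: r=0, s=-257, t=235   [235*(-257) + 257*(235) = 0]
GCD = 1; from the row with r=1: x=35, y=-32
Check: 235*(35) + 257*(-32) = 8225 - 8224 = 1

GCD = 1, x = 35, y = -32


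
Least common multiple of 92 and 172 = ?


GCD(92, 172) = 4
LCM = 92*172/4 = 15824/4 = 3956

LCM = 3956


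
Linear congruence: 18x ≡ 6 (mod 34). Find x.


GCD(18, 34) = 2 divides 6
Divide: 9x ≡ 3 (mod 17)
x ≡ 6 (mod 17)


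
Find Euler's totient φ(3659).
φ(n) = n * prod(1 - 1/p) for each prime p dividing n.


3659 = 3659
Prime factors: 3659
φ(3659) = 3659 × (1-1/3659)
= 3659 × 3658/3659 = 3658

φ(3659) = 3658


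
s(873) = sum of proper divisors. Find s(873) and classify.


Proper divisors: 1, 3, 9, 97, 291
Sum = 1 + 3 + 9 + 97 + 291 = 401
401 < 873 → deficient

s(873) = 401 (deficient)


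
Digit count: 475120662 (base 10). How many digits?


475120662 has 9 digits in base 10
floor(log10(475120662)) + 1 = floor(8.6768) + 1 = 9

9 digits (base 10)


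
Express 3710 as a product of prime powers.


3710 / 2 = 1855
1855 / 5 = 371
371 / 7 = 53
53 / 53 = 1
3710 = 2 × 5 × 7 × 53


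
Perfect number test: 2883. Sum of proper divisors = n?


Proper divisors of 2883: 1, 3, 31, 93, 961
Sum = 1 + 3 + 31 + 93 + 961 = 1089

No, 2883 is not perfect (1089 ≠ 2883)


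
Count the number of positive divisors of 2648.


2648 = 2^3 × 331^1
d(2648) = (3+1) × (1+1) = 8

8 divisors


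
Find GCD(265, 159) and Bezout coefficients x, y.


Tabular extended Euclidean (each row: r = 265*s + 159*t):
r=265, s=1, t=0
r=159, s=0, t=1
q=1: r=106, s=1, t=-1   [265*(1) + 159*(-1) = 106]
q=1: r=53, s=-1, t=2   [265*(-1) + 159*(2) = 53]
q=2: r=0, s=3, t=-5   [265*(3) + 159*(-5) = 0]
GCD = 53; from the row with r=53: x=-1, y=2
Check: 265*(-1) + 159*(2) = -265 + 318 = 53

GCD = 53, x = -1, y = 2


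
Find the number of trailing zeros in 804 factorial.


floor(804/5) = 160
floor(804/25) = 32
floor(804/125) = 6
floor(804/625) = 1
Total = 199

199 trailing zeros


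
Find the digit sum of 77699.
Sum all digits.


7 + 7 + 6 + 9 + 9 = 38


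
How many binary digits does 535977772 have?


535977772 in base 2 = 11111111100100101111100101100
Number of digits = 29

29 digits (base 2)


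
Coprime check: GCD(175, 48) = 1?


Euclidean algorithm:
175 = 3 * 48 + 31
48 = 1 * 31 + 17
31 = 1 * 17 + 14
17 = 1 * 14 + 3
14 = 4 * 3 + 2
3 = 1 * 2 + 1
2 = 2 * 1 + 0
GCD(175, 48) = 1

Yes, coprime (GCD = 1)


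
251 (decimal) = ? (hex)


251 (base 10) = 251 (decimal)
251 (decimal) = FB (base 16)


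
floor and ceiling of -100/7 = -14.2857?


-100/7 = -14.2857
floor = -15
ceil = -14

floor = -15, ceil = -14


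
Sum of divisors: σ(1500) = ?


Divisors of 1500: 1, 2, 3, 4, 5, 6, 10, 12, 15, 20, 25, 30, 50, 60, 75, 100, 125, 150, 250, 300, 375, 500, 750, 1500
Sum = 1 + 2 + 3 + 4 + 5 + 6 + 10 + 12 + 15 + 20 + 25 + 30 + 50 + 60 + 75 + 100 + 125 + 150 + 250 + 300 + 375 + 500 + 750 + 1500 = 4368

σ(1500) = 4368


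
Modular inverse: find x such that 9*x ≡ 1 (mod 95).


Use the extended Euclidean algorithm on (95, 9); each row r = 95*s + 9*t:
r=95, s=1, t=0
r=9, s=0, t=1
q=10: r=5, s=1, t=-10   [95*(1) + 9*(-10) = 5]
q=1: r=4, s=-1, t=11   [95*(-1) + 9*(11) = 4]
q=1: r=1, s=2, t=-21   [95*(2) + 9*(-21) = 1]
q=4: r=0, s=-9, t=95   [95*(-9) + 9*(95) = 0]
GCD = 1 with t = -21, so 9*(-21) ≡ 1 (mod 95)
Inverse = -21 mod 95 = 74
Check: 9 * 74 = 666 ≡ 1 (mod 95)

9^(-1) ≡ 74 (mod 95)


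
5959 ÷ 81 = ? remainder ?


5959 = 81 * 73 + 46
Check: 5913 + 46 = 5959

q = 73, r = 46


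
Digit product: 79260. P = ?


7 × 9 × 2 × 6 × 0 = 0


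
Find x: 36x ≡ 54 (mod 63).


GCD(36, 63) = 9 divides 54
Divide: 4x ≡ 6 (mod 7)
x ≡ 5 (mod 7)


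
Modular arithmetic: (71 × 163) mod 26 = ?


71 × 163 = 11573
11573 mod 26 = 3


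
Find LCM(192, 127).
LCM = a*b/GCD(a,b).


GCD(192, 127) = 1
LCM = 192*127/1 = 24384/1 = 24384

LCM = 24384


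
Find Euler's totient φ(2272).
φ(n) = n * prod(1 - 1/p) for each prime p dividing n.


2272 = 2^5 × 71
Prime factors: 2, 71
φ(2272) = 2272 × (1-1/2) × (1-1/71)
= 2272 × 1/2 × 70/71 = 1120

φ(2272) = 1120


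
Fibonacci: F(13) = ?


Sequence: 1, 1, 2, 3, 5, 8, 13, 21, 34, 55, 89, 144, 233
F(13) = 233


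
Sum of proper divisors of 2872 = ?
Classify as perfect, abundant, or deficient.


Proper divisors: 1, 2, 4, 8, 359, 718, 1436
Sum = 1 + 2 + 4 + 8 + 359 + 718 + 1436 = 2528
2528 < 2872 → deficient

s(2872) = 2528 (deficient)


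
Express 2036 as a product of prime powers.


2036 / 2 = 1018
1018 / 2 = 509
509 / 509 = 1
2036 = 2^2 × 509


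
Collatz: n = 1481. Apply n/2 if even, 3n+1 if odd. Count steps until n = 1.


1481 → 4444 → 2222 → 1111 → 3334 → 1667 → 5002 → 2501 → 7504 → 3752 → 1876 → 938 → 469 → 1408 → 704 → 352 → 176 → 88 → 44 → 22 → 11 → 34 → 17 → 52 → 26 → 13 → 40 → 20 → 10 → 5 → 16 → 8 → 4 → 2 → 1
Total steps = 34

34 steps


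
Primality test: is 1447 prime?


Check divisors up to sqrt(1447) = 38.0395
No divisors found.
1447 is prime.

Yes, 1447 is prime


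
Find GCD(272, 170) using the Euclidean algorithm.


272 = 1 * 170 + 102
170 = 1 * 102 + 68
102 = 1 * 68 + 34
68 = 2 * 34 + 0
GCD = 34


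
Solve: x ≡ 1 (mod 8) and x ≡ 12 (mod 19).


M = 8*19 = 152
M1 = M/8 = 19, M2 = M/19 = 8
M1^(-1) mod 8 = 3, M2^(-1) mod 19 = 12
x = 1*19*3 + 12*8*12 = 1209
1209 mod 152 = 145
Check: 145 mod 8 = 1 ✓, 145 mod 19 = 12 ✓

x ≡ 145 (mod 152)


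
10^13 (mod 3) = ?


10^1 mod 3 = 1
10^2 mod 3 = 1
10^3 mod 3 = 1
10^4 mod 3 = 1
10^5 mod 3 = 1
10^6 mod 3 = 1
10^7 mod 3 = 1
10^8 mod 3 = 1
10^9 mod 3 = 1
10^10 mod 3 = 1
10^11 mod 3 = 1
10^12 mod 3 = 1
10^13 mod 3 = 1


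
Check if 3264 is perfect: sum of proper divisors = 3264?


Proper divisors of 3264: 1, 2, 3, 4, 6, 8, 12, 16, 17, 24, 32, 34, 48, 51, 64, 68, 96, 102, 136, 192, 204, 272, 408, 544, 816, 1088, 1632
Sum = 1 + 2 + 3 + 4 + 6 + 8 + 12 + 16 + 17 + 24 + 32 + 34 + 48 + 51 + 64 + 68 + 96 + 102 + 136 + 192 + 204 + 272 + 408 + 544 + 816 + 1088 + 1632 = 5880

No, 3264 is not perfect (5880 ≠ 3264)


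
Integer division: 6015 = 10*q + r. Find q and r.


6015 = 10 * 601 + 5
Check: 6010 + 5 = 6015

q = 601, r = 5


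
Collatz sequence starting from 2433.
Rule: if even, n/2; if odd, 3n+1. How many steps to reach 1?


2433 → 7300 → 3650 → 1825 → 5476 → 2738 → 1369 → 4108 → 2054 → 1027 → 3082 → 1541 → 4624 → 2312 → 1156 → 578 → 289 → 868 → 434 → 217 → 652 → 326 → 163 → 490 → 245 → 736 → 368 → 184 → 92 → 46 → 23 → 70 → 35 → 106 → 53 → 160 → 80 → 40 → 20 → 10 → 5 → 16 → 8 → 4 → 2 → 1
Total steps = 45

45 steps


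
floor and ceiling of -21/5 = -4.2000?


-21/5 = -4.2000
floor = -5
ceil = -4

floor = -5, ceil = -4


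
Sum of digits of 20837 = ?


2 + 0 + 8 + 3 + 7 = 20


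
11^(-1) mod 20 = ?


Use the extended Euclidean algorithm on (20, 11); each row r = 20*s + 11*t:
r=20, s=1, t=0
r=11, s=0, t=1
q=1: r=9, s=1, t=-1   [20*(1) + 11*(-1) = 9]
q=1: r=2, s=-1, t=2   [20*(-1) + 11*(2) = 2]
q=4: r=1, s=5, t=-9   [20*(5) + 11*(-9) = 1]
q=2: r=0, s=-11, t=20   [20*(-11) + 11*(20) = 0]
GCD = 1 with t = -9, so 11*(-9) ≡ 1 (mod 20)
Inverse = -9 mod 20 = 11
Check: 11 * 11 = 121 ≡ 1 (mod 20)

11^(-1) ≡ 11 (mod 20)


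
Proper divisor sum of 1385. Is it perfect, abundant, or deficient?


Proper divisors: 1, 5, 277
Sum = 1 + 5 + 277 = 283
283 < 1385 → deficient

s(1385) = 283 (deficient)


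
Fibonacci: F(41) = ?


Sequence: 1, 1, 2, 3, 5, 8, 13, 21, 34, 55, 89, 144, 233, 377, 610, 987, 1597, 2584, 4181, 6765, 10946, 17711, 28657, 46368, 75025, 121393, 196418, 317811, 514229, 832040, 1346269, 2178309, 3524578, 5702887, 9227465, 14930352, 24157817, 39088169, 63245986, 102334155, 165580141
F(41) = 165580141


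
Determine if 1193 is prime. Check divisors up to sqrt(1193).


Check divisors up to sqrt(1193) = 34.5398
No divisors found.
1193 is prime.

Yes, 1193 is prime


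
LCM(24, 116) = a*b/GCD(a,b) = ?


GCD(24, 116) = 4
LCM = 24*116/4 = 2784/4 = 696

LCM = 696


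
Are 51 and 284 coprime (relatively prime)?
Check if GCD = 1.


Euclidean algorithm:
284 = 5 * 51 + 29
51 = 1 * 29 + 22
29 = 1 * 22 + 7
22 = 3 * 7 + 1
7 = 7 * 1 + 0
GCD(51, 284) = 1

Yes, coprime (GCD = 1)


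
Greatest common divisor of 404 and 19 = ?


404 = 21 * 19 + 5
19 = 3 * 5 + 4
5 = 1 * 4 + 1
4 = 4 * 1 + 0
GCD = 1


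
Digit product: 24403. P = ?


2 × 4 × 4 × 0 × 3 = 0


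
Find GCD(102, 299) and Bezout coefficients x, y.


Tabular extended Euclidean (each row: r = 102*s + 299*t):
r=102, s=1, t=0
r=299, s=0, t=1
q=0: r=102, s=1, t=0   [102*(1) + 299*(0) = 102]
q=2: r=95, s=-2, t=1   [102*(-2) + 299*(1) = 95]
q=1: r=7, s=3, t=-1   [102*(3) + 299*(-1) = 7]
q=13: r=4, s=-41, t=14   [102*(-41) + 299*(14) = 4]
q=1: r=3, s=44, t=-15   [102*(44) + 299*(-15) = 3]
q=1: r=1, s=-85, t=29   [102*(-85) + 299*(29) = 1]
q=3: r=0, s=299, t=-102   [102*(299) + 299*(-102) = 0]
GCD = 1; from the row with r=1: x=-85, y=29
Check: 102*(-85) + 299*(29) = -8670 + 8671 = 1

GCD = 1, x = -85, y = 29


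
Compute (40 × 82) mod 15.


40 × 82 = 3280
3280 mod 15 = 10


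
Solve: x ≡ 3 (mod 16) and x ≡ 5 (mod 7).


M = 16*7 = 112
M1 = M/16 = 7, M2 = M/7 = 16
M1^(-1) mod 16 = 7, M2^(-1) mod 7 = 4
x = 3*7*7 + 5*16*4 = 467
467 mod 112 = 19
Check: 19 mod 16 = 3 ✓, 19 mod 7 = 5 ✓

x ≡ 19 (mod 112)


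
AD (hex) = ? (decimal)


AD (base 16) = 173 (decimal)
173 (decimal) = 173 (base 10)


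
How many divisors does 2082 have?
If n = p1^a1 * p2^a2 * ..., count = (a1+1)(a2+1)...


2082 = 2^1 × 3^1 × 347^1
d(2082) = (1+1) × (1+1) × (1+1) = 8

8 divisors


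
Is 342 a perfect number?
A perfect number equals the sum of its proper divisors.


Proper divisors of 342: 1, 2, 3, 6, 9, 18, 19, 38, 57, 114, 171
Sum = 1 + 2 + 3 + 6 + 9 + 18 + 19 + 38 + 57 + 114 + 171 = 438

No, 342 is not perfect (438 ≠ 342)


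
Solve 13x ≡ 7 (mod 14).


GCD(13, 14) = 1, unique solution
a^(-1) mod 14 = 13
x = 13 * 7 mod 14 = 7

x ≡ 7 (mod 14)


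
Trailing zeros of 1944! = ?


floor(1944/5) = 388
floor(1944/25) = 77
floor(1944/125) = 15
floor(1944/625) = 3
Total = 483

483 trailing zeros


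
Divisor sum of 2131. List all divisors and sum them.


Divisors of 2131: 1, 2131
Sum = 1 + 2131 = 2132

σ(2131) = 2132


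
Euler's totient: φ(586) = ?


586 = 2 × 293
Prime factors: 2, 293
φ(586) = 586 × (1-1/2) × (1-1/293)
= 586 × 1/2 × 292/293 = 292

φ(586) = 292


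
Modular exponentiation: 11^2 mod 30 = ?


11^1 mod 30 = 11
11^2 mod 30 = 1


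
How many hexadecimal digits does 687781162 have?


687781162 in base 16 = 28FEB52A
Number of digits = 8

8 digits (base 16)


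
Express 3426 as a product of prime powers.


3426 / 2 = 1713
1713 / 3 = 571
571 / 571 = 1
3426 = 2 × 3 × 571


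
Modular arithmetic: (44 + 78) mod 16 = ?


44 + 78 = 122
122 mod 16 = 10


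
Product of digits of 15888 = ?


1 × 5 × 8 × 8 × 8 = 2560


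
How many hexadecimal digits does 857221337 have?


857221337 in base 16 = 331828D9
Number of digits = 8

8 digits (base 16)


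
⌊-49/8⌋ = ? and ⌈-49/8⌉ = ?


-49/8 = -6.1250
floor = -7
ceil = -6

floor = -7, ceil = -6


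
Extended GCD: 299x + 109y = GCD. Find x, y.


Tabular extended Euclidean (each row: r = 299*s + 109*t):
r=299, s=1, t=0
r=109, s=0, t=1
q=2: r=81, s=1, t=-2   [299*(1) + 109*(-2) = 81]
q=1: r=28, s=-1, t=3   [299*(-1) + 109*(3) = 28]
q=2: r=25, s=3, t=-8   [299*(3) + 109*(-8) = 25]
q=1: r=3, s=-4, t=11   [299*(-4) + 109*(11) = 3]
q=8: r=1, s=35, t=-96   [299*(35) + 109*(-96) = 1]
q=3: r=0, s=-109, t=299   [299*(-109) + 109*(299) = 0]
GCD = 1; from the row with r=1: x=35, y=-96
Check: 299*(35) + 109*(-96) = 10465 - 10464 = 1

GCD = 1, x = 35, y = -96


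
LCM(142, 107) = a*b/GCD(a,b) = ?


GCD(142, 107) = 1
LCM = 142*107/1 = 15194/1 = 15194

LCM = 15194


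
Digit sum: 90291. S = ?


9 + 0 + 2 + 9 + 1 = 21


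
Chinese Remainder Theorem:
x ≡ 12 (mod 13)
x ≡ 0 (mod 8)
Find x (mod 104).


M = 13*8 = 104
M1 = M/13 = 8, M2 = M/8 = 13
M1^(-1) mod 13 = 5, M2^(-1) mod 8 = 5
x = 12*8*5 + 0*13*5 = 480
480 mod 104 = 64
Check: 64 mod 13 = 12 ✓, 64 mod 8 = 0 ✓

x ≡ 64 (mod 104)


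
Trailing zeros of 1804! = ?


floor(1804/5) = 360
floor(1804/25) = 72
floor(1804/125) = 14
floor(1804/625) = 2
Total = 448

448 trailing zeros


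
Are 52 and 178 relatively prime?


Euclidean algorithm:
178 = 3 * 52 + 22
52 = 2 * 22 + 8
22 = 2 * 8 + 6
8 = 1 * 6 + 2
6 = 3 * 2 + 0
GCD(52, 178) = 2

No, not coprime (GCD = 2)


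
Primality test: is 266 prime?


266 / 2 = 133 (exact division)
266 is NOT prime.

No, 266 is not prime


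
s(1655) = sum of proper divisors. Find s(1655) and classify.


Proper divisors: 1, 5, 331
Sum = 1 + 5 + 331 = 337
337 < 1655 → deficient

s(1655) = 337 (deficient)


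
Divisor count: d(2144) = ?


2144 = 2^5 × 67^1
d(2144) = (5+1) × (1+1) = 12

12 divisors


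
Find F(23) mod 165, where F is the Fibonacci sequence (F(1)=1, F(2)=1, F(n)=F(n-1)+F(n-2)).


F(k) mod 165 for k=1..23:
1, 1, 2, 3, 5, 8, 13, 21, 34, 55, 89, 144, 68, 47, 115, 162, 112, 109, 56, 0, 56, 56, 112
F(23) mod 165 = 112


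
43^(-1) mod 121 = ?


Use the extended Euclidean algorithm on (121, 43); each row r = 121*s + 43*t:
r=121, s=1, t=0
r=43, s=0, t=1
q=2: r=35, s=1, t=-2   [121*(1) + 43*(-2) = 35]
q=1: r=8, s=-1, t=3   [121*(-1) + 43*(3) = 8]
q=4: r=3, s=5, t=-14   [121*(5) + 43*(-14) = 3]
q=2: r=2, s=-11, t=31   [121*(-11) + 43*(31) = 2]
q=1: r=1, s=16, t=-45   [121*(16) + 43*(-45) = 1]
q=2: r=0, s=-43, t=121   [121*(-43) + 43*(121) = 0]
GCD = 1 with t = -45, so 43*(-45) ≡ 1 (mod 121)
Inverse = -45 mod 121 = 76
Check: 43 * 76 = 3268 ≡ 1 (mod 121)

43^(-1) ≡ 76 (mod 121)


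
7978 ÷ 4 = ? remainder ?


7978 = 4 * 1994 + 2
Check: 7976 + 2 = 7978

q = 1994, r = 2


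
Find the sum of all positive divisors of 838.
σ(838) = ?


Divisors of 838: 1, 2, 419, 838
Sum = 1 + 2 + 419 + 838 = 1260

σ(838) = 1260


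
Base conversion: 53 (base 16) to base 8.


53 (base 16) = 83 (decimal)
83 (decimal) = 123 (base 8)


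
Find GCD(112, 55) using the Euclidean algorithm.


112 = 2 * 55 + 2
55 = 27 * 2 + 1
2 = 2 * 1 + 0
GCD = 1


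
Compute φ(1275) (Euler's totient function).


1275 = 3 × 5^2 × 17
Prime factors: 3, 5, 17
φ(1275) = 1275 × (1-1/3) × (1-1/5) × (1-1/17)
= 1275 × 2/3 × 4/5 × 16/17 = 640

φ(1275) = 640


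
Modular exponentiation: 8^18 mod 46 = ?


8^1 mod 46 = 8
8^2 mod 46 = 18
8^3 mod 46 = 6
8^4 mod 46 = 2
8^5 mod 46 = 16
8^6 mod 46 = 36
8^7 mod 46 = 12
8^8 mod 46 = 4
8^9 mod 46 = 32
8^10 mod 46 = 26
8^11 mod 46 = 24
8^12 mod 46 = 8
8^13 mod 46 = 18
8^14 mod 46 = 6
8^15 mod 46 = 2
8^16 mod 46 = 16
8^17 mod 46 = 36
8^18 mod 46 = 12


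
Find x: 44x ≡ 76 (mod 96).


GCD(44, 96) = 4 divides 76
Divide: 11x ≡ 19 (mod 24)
x ≡ 17 (mod 24)


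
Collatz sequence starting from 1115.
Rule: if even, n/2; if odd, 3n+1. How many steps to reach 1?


1115 → 3346 → 1673 → 5020 → 2510 → 1255 → 3766 → 1883 → 5650 → 2825 → 8476 → 4238 → 2119 → 6358 → 3179 → 9538 → 4769 → 14308 → 7154 → 3577 → 10732 → 5366 → 2683 → 8050 → 4025 → 12076 → 6038 → 3019 → 9058 → 4529 → 13588 → 6794 → 3397 → 10192 → 5096 → 2548 → 1274 → 637 → 1912 → 956 → 478 → 239 → 718 → 359 → 1078 → 539 → 1618 → 809 → 2428 → 1214 → 607 → 1822 → 911 → 2734 → 1367 → 4102 → 2051 → 6154 → 3077 → 9232 → 4616 → 2308 → 1154 → 577 → 1732 → 866 → 433 → 1300 → 650 → 325 → 976 → 488 → 244 → 122 → 61 → 184 → 92 → 46 → 23 → 70 → 35 → 106 → 53 → 160 → 80 → 40 → 20 → 10 → 5 → 16 → 8 → 4 → 2 → 1
Total steps = 93

93 steps


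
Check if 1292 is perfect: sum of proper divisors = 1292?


Proper divisors of 1292: 1, 2, 4, 17, 19, 34, 38, 68, 76, 323, 646
Sum = 1 + 2 + 4 + 17 + 19 + 34 + 38 + 68 + 76 + 323 + 646 = 1228

No, 1292 is not perfect (1228 ≠ 1292)


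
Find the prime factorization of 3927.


3927 / 3 = 1309
1309 / 7 = 187
187 / 11 = 17
17 / 17 = 1
3927 = 3 × 7 × 11 × 17


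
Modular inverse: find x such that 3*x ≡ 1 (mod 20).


Use the extended Euclidean algorithm on (20, 3); each row r = 20*s + 3*t:
r=20, s=1, t=0
r=3, s=0, t=1
q=6: r=2, s=1, t=-6   [20*(1) + 3*(-6) = 2]
q=1: r=1, s=-1, t=7   [20*(-1) + 3*(7) = 1]
q=2: r=0, s=3, t=-20   [20*(3) + 3*(-20) = 0]
GCD = 1 with t = 7, so 3*(7) ≡ 1 (mod 20)
Inverse = 7 mod 20 = 7
Check: 3 * 7 = 21 ≡ 1 (mod 20)

3^(-1) ≡ 7 (mod 20)


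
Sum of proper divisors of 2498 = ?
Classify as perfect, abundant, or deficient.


Proper divisors: 1, 2, 1249
Sum = 1 + 2 + 1249 = 1252
1252 < 2498 → deficient

s(2498) = 1252 (deficient)


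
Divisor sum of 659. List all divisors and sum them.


Divisors of 659: 1, 659
Sum = 1 + 659 = 660

σ(659) = 660


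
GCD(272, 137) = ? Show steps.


272 = 1 * 137 + 135
137 = 1 * 135 + 2
135 = 67 * 2 + 1
2 = 2 * 1 + 0
GCD = 1


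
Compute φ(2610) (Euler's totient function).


2610 = 2 × 3^2 × 5 × 29
Prime factors: 2, 3, 5, 29
φ(2610) = 2610 × (1-1/2) × (1-1/3) × (1-1/5) × (1-1/29)
= 2610 × 1/2 × 2/3 × 4/5 × 28/29 = 672

φ(2610) = 672


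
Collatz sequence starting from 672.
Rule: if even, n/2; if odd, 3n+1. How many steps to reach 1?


672 → 336 → 168 → 84 → 42 → 21 → 64 → 32 → 16 → 8 → 4 → 2 → 1
Total steps = 12

12 steps


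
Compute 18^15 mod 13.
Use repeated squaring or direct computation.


18^1 mod 13 = 5
18^2 mod 13 = 12
18^3 mod 13 = 8
18^4 mod 13 = 1
18^5 mod 13 = 5
18^6 mod 13 = 12
18^7 mod 13 = 8
18^8 mod 13 = 1
18^9 mod 13 = 5
18^10 mod 13 = 12
18^11 mod 13 = 8
18^12 mod 13 = 1
18^13 mod 13 = 5
18^14 mod 13 = 12
18^15 mod 13 = 8


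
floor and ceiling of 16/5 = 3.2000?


16/5 = 3.2000
floor = 3
ceil = 4

floor = 3, ceil = 4


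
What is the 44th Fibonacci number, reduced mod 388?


F(k) mod 388 for k=1..44:
1, 1, 2, 3, 5, 8, 13, 21, 34, 55, 89, 144, 233, 377, 222, 211, 45, 256, 301, 169, 82, 251, 333, 196, 141, 337, 90, 39, 129, 168, 297, 77, 374, 63, 49, 112, 161, 273, 46, 319, 365, 296, 273, 181
F(44) mod 388 = 181


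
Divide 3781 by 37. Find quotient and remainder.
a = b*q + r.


3781 = 37 * 102 + 7
Check: 3774 + 7 = 3781

q = 102, r = 7


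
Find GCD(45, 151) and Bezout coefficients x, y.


Tabular extended Euclidean (each row: r = 45*s + 151*t):
r=45, s=1, t=0
r=151, s=0, t=1
q=0: r=45, s=1, t=0   [45*(1) + 151*(0) = 45]
q=3: r=16, s=-3, t=1   [45*(-3) + 151*(1) = 16]
q=2: r=13, s=7, t=-2   [45*(7) + 151*(-2) = 13]
q=1: r=3, s=-10, t=3   [45*(-10) + 151*(3) = 3]
q=4: r=1, s=47, t=-14   [45*(47) + 151*(-14) = 1]
q=3: r=0, s=-151, t=45   [45*(-151) + 151*(45) = 0]
GCD = 1; from the row with r=1: x=47, y=-14
Check: 45*(47) + 151*(-14) = 2115 - 2114 = 1

GCD = 1, x = 47, y = -14


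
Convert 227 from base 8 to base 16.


227 (base 8) = 151 (decimal)
151 (decimal) = 97 (base 16)


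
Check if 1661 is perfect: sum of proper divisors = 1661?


Proper divisors of 1661: 1, 11, 151
Sum = 1 + 11 + 151 = 163

No, 1661 is not perfect (163 ≠ 1661)


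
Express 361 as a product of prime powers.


361 / 19 = 19
19 / 19 = 1
361 = 19^2


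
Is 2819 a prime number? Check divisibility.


Check divisors up to sqrt(2819) = 53.0943
No divisors found.
2819 is prime.

Yes, 2819 is prime


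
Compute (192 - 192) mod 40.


192 - 192 = 0
0 mod 40 = 0


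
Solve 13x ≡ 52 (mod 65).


GCD(13, 65) = 13 divides 52
Divide: 1x ≡ 4 (mod 5)
x ≡ 4 (mod 5)


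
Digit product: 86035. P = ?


8 × 6 × 0 × 3 × 5 = 0


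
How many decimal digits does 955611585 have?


955611585 has 9 digits in base 10
floor(log10(955611585)) + 1 = floor(8.9803) + 1 = 9

9 digits (base 10)


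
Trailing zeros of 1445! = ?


floor(1445/5) = 289
floor(1445/25) = 57
floor(1445/125) = 11
floor(1445/625) = 2
Total = 359

359 trailing zeros


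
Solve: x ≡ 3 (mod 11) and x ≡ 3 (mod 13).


M = 11*13 = 143
M1 = M/11 = 13, M2 = M/13 = 11
M1^(-1) mod 11 = 6, M2^(-1) mod 13 = 6
x = 3*13*6 + 3*11*6 = 432
432 mod 143 = 3
Check: 3 mod 11 = 3 ✓, 3 mod 13 = 3 ✓

x ≡ 3 (mod 143)


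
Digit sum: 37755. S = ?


3 + 7 + 7 + 5 + 5 = 27


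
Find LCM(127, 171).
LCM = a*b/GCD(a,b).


GCD(127, 171) = 1
LCM = 127*171/1 = 21717/1 = 21717

LCM = 21717


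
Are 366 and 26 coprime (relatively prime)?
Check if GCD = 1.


Euclidean algorithm:
366 = 14 * 26 + 2
26 = 13 * 2 + 0
GCD(366, 26) = 2

No, not coprime (GCD = 2)


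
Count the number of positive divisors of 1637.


1637 = 1637^1
d(1637) = (1+1) = 2

2 divisors


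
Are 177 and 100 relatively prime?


Euclidean algorithm:
177 = 1 * 100 + 77
100 = 1 * 77 + 23
77 = 3 * 23 + 8
23 = 2 * 8 + 7
8 = 1 * 7 + 1
7 = 7 * 1 + 0
GCD(177, 100) = 1

Yes, coprime (GCD = 1)


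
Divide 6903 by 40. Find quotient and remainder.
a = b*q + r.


6903 = 40 * 172 + 23
Check: 6880 + 23 = 6903

q = 172, r = 23


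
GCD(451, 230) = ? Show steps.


451 = 1 * 230 + 221
230 = 1 * 221 + 9
221 = 24 * 9 + 5
9 = 1 * 5 + 4
5 = 1 * 4 + 1
4 = 4 * 1 + 0
GCD = 1


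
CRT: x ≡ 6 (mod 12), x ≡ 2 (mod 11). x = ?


M = 12*11 = 132
M1 = M/12 = 11, M2 = M/11 = 12
M1^(-1) mod 12 = 11, M2^(-1) mod 11 = 1
x = 6*11*11 + 2*12*1 = 750
750 mod 132 = 90
Check: 90 mod 12 = 6 ✓, 90 mod 11 = 2 ✓

x ≡ 90 (mod 132)


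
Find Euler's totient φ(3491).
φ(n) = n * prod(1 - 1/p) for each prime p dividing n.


3491 = 3491
Prime factors: 3491
φ(3491) = 3491 × (1-1/3491)
= 3491 × 3490/3491 = 3490

φ(3491) = 3490


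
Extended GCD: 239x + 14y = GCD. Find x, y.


Tabular extended Euclidean (each row: r = 239*s + 14*t):
r=239, s=1, t=0
r=14, s=0, t=1
q=17: r=1, s=1, t=-17   [239*(1) + 14*(-17) = 1]
q=14: r=0, s=-14, t=239   [239*(-14) + 14*(239) = 0]
GCD = 1; from the row with r=1: x=1, y=-17
Check: 239*(1) + 14*(-17) = 239 - 238 = 1

GCD = 1, x = 1, y = -17


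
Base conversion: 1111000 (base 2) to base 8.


1111000 (base 2) = 120 (decimal)
120 (decimal) = 170 (base 8)


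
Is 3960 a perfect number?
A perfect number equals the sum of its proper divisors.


Proper divisors of 3960: 1, 2, 3, 4, 5, 6, 8, 9, 10, 11, 12, 15, 18, 20, 22, 24, 30, 33, 36, 40, 44, 45, 55, 60, 66, 72, 88, 90, 99, 110, 120, 132, 165, 180, 198, 220, 264, 330, 360, 396, 440, 495, 660, 792, 990, 1320, 1980
Sum = 1 + 2 + 3 + 4 + 5 + 6 + 8 + 9 + 10 + 11 + 12 + 15 + 18 + 20 + 22 + 24 + 30 + 33 + 36 + 40 + 44 + 45 + 55 + 60 + 66 + 72 + 88 + 90 + 99 + 110 + 120 + 132 + 165 + 180 + 198 + 220 + 264 + 330 + 360 + 396 + 440 + 495 + 660 + 792 + 990 + 1320 + 1980 = 10080

No, 3960 is not perfect (10080 ≠ 3960)


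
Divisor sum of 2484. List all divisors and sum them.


Divisors of 2484: 1, 2, 3, 4, 6, 9, 12, 18, 23, 27, 36, 46, 54, 69, 92, 108, 138, 207, 276, 414, 621, 828, 1242, 2484
Sum = 1 + 2 + 3 + 4 + 6 + 9 + 12 + 18 + 23 + 27 + 36 + 46 + 54 + 69 + 92 + 108 + 138 + 207 + 276 + 414 + 621 + 828 + 1242 + 2484 = 6720

σ(2484) = 6720


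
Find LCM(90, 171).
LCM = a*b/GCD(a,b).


GCD(90, 171) = 9
LCM = 90*171/9 = 15390/9 = 1710

LCM = 1710


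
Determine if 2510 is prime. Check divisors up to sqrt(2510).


2510 / 2 = 1255 (exact division)
2510 is NOT prime.

No, 2510 is not prime


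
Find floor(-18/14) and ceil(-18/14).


-18/14 = -1.2857
floor = -2
ceil = -1

floor = -2, ceil = -1


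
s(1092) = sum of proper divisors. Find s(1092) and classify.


Proper divisors: 1, 2, 3, 4, 6, 7, 12, 13, 14, 21, 26, 28, 39, 42, 52, 78, 84, 91, 156, 182, 273, 364, 546
Sum = 1 + 2 + 3 + 4 + 6 + 7 + 12 + 13 + 14 + 21 + 26 + 28 + 39 + 42 + 52 + 78 + 84 + 91 + 156 + 182 + 273 + 364 + 546 = 2044
2044 > 1092 → abundant

s(1092) = 2044 (abundant)


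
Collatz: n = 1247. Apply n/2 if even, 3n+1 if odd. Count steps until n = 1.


1247 → 3742 → 1871 → 5614 → 2807 → 8422 → 4211 → 12634 → 6317 → 18952 → 9476 → 4738 → 2369 → 7108 → 3554 → 1777 → 5332 → 2666 → 1333 → 4000 → 2000 → 1000 → 500 → 250 → 125 → 376 → 188 → 94 → 47 → 142 → 71 → 214 → 107 → 322 → 161 → 484 → 242 → 121 → 364 → 182 → 91 → 274 → 137 → 412 → 206 → 103 → 310 → 155 → 466 → 233 → 700 → 350 → 175 → 526 → 263 → 790 → 395 → 1186 → 593 → 1780 → 890 → 445 → 1336 → 668 → 334 → 167 → 502 → 251 → 754 → 377 → 1132 → 566 → 283 → 850 → 425 → 1276 → 638 → 319 → 958 → 479 → 1438 → 719 → 2158 → 1079 → 3238 → 1619 → 4858 → 2429 → 7288 → 3644 → 1822 → 911 → 2734 → 1367 → 4102 → 2051 → 6154 → 3077 → 9232 → 4616 → 2308 → 1154 → 577 → 1732 → 866 → 433 → 1300 → 650 → 325 → 976 → 488 → 244 → 122 → 61 → 184 → 92 → 46 → 23 → 70 → 35 → 106 → 53 → 160 → 80 → 40 → 20 → 10 → 5 → 16 → 8 → 4 → 2 → 1
Total steps = 132

132 steps


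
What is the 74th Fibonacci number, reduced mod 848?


F(k) mod 848 for k=1..74:
1, 1, 2, 3, 5, 8, 13, 21, 34, 55, 89, 144, 233, 377, 610, 139, 749, 40, 789, 829, 770, 751, 673, 576, 401, 129, 530, 659, 341, 152, 493, 645, 290, 87, 377, 464, 841, 457, 450, 59, 509, 568, 229, 797, 178, 127, 305, 432, 737, 321, 210, 531, 741, 424, 317, 741, 210, 103, 313, 416, 729, 297, 178, 475, 653, 280, 85, 365, 450, 815, 417, 384, 801, 337
F(74) mod 848 = 337


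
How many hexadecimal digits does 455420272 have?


455420272 in base 16 = 1B252970
Number of digits = 8

8 digits (base 16)


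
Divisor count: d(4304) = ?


4304 = 2^4 × 269^1
d(4304) = (4+1) × (1+1) = 10

10 divisors


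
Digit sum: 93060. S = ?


9 + 3 + 0 + 6 + 0 = 18


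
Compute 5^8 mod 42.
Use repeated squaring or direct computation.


5^1 mod 42 = 5
5^2 mod 42 = 25
5^3 mod 42 = 41
5^4 mod 42 = 37
5^5 mod 42 = 17
5^6 mod 42 = 1
5^7 mod 42 = 5
5^8 mod 42 = 25


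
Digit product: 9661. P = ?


9 × 6 × 6 × 1 = 324


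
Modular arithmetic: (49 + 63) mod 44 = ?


49 + 63 = 112
112 mod 44 = 24


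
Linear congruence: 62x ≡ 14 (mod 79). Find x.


GCD(62, 79) = 1, unique solution
a^(-1) mod 79 = 65
x = 65 * 14 mod 79 = 41

x ≡ 41 (mod 79)


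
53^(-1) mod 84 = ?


Use the extended Euclidean algorithm on (84, 53); each row r = 84*s + 53*t:
r=84, s=1, t=0
r=53, s=0, t=1
q=1: r=31, s=1, t=-1   [84*(1) + 53*(-1) = 31]
q=1: r=22, s=-1, t=2   [84*(-1) + 53*(2) = 22]
q=1: r=9, s=2, t=-3   [84*(2) + 53*(-3) = 9]
q=2: r=4, s=-5, t=8   [84*(-5) + 53*(8) = 4]
q=2: r=1, s=12, t=-19   [84*(12) + 53*(-19) = 1]
q=4: r=0, s=-53, t=84   [84*(-53) + 53*(84) = 0]
GCD = 1 with t = -19, so 53*(-19) ≡ 1 (mod 84)
Inverse = -19 mod 84 = 65
Check: 53 * 65 = 3445 ≡ 1 (mod 84)

53^(-1) ≡ 65 (mod 84)


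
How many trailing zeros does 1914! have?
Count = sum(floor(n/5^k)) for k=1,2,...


floor(1914/5) = 382
floor(1914/25) = 76
floor(1914/125) = 15
floor(1914/625) = 3
Total = 476

476 trailing zeros


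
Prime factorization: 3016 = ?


3016 / 2 = 1508
1508 / 2 = 754
754 / 2 = 377
377 / 13 = 29
29 / 29 = 1
3016 = 2^3 × 13 × 29


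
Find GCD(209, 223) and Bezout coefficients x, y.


Tabular extended Euclidean (each row: r = 209*s + 223*t):
r=209, s=1, t=0
r=223, s=0, t=1
q=0: r=209, s=1, t=0   [209*(1) + 223*(0) = 209]
q=1: r=14, s=-1, t=1   [209*(-1) + 223*(1) = 14]
q=14: r=13, s=15, t=-14   [209*(15) + 223*(-14) = 13]
q=1: r=1, s=-16, t=15   [209*(-16) + 223*(15) = 1]
q=13: r=0, s=223, t=-209   [209*(223) + 223*(-209) = 0]
GCD = 1; from the row with r=1: x=-16, y=15
Check: 209*(-16) + 223*(15) = -3344 + 3345 = 1

GCD = 1, x = -16, y = 15


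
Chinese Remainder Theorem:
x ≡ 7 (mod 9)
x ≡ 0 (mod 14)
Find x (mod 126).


M = 9*14 = 126
M1 = M/9 = 14, M2 = M/14 = 9
M1^(-1) mod 9 = 2, M2^(-1) mod 14 = 11
x = 7*14*2 + 0*9*11 = 196
196 mod 126 = 70
Check: 70 mod 9 = 7 ✓, 70 mod 14 = 0 ✓

x ≡ 70 (mod 126)


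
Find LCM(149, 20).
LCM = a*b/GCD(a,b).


GCD(149, 20) = 1
LCM = 149*20/1 = 2980/1 = 2980

LCM = 2980


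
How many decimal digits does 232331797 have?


232331797 has 9 digits in base 10
floor(log10(232331797)) + 1 = floor(8.3661) + 1 = 9

9 digits (base 10)


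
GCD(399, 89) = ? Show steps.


399 = 4 * 89 + 43
89 = 2 * 43 + 3
43 = 14 * 3 + 1
3 = 3 * 1 + 0
GCD = 1


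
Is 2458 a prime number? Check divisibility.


2458 / 2 = 1229 (exact division)
2458 is NOT prime.

No, 2458 is not prime


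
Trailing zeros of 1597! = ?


floor(1597/5) = 319
floor(1597/25) = 63
floor(1597/125) = 12
floor(1597/625) = 2
Total = 396

396 trailing zeros


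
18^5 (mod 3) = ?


18^1 mod 3 = 0
18^2 mod 3 = 0
18^3 mod 3 = 0
18^4 mod 3 = 0
18^5 mod 3 = 0


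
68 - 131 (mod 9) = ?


68 - 131 = -63
-63 mod 9 = 0


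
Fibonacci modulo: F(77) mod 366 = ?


F(k) mod 366 for k=1..77:
1, 1, 2, 3, 5, 8, 13, 21, 34, 55, 89, 144, 233, 11, 244, 255, 133, 22, 155, 177, 332, 143, 109, 252, 361, 247, 242, 123, 365, 122, 121, 243, 364, 241, 239, 114, 353, 101, 88, 189, 277, 100, 11, 111, 122, 233, 355, 222, 211, 67, 278, 345, 257, 236, 127, 363, 124, 121, 245, 0, 245, 245, 124, 3, 127, 130, 257, 21, 278, 299, 211, 144, 355, 133, 122, 255, 11
F(77) mod 366 = 11


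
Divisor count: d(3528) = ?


3528 = 2^3 × 3^2 × 7^2
d(3528) = (3+1) × (2+1) × (2+1) = 36

36 divisors


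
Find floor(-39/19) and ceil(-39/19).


-39/19 = -2.0526
floor = -3
ceil = -2

floor = -3, ceil = -2


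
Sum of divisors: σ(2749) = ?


Divisors of 2749: 1, 2749
Sum = 1 + 2749 = 2750

σ(2749) = 2750


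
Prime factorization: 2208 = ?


2208 / 2 = 1104
1104 / 2 = 552
552 / 2 = 276
276 / 2 = 138
138 / 2 = 69
69 / 3 = 23
23 / 23 = 1
2208 = 2^5 × 3 × 23


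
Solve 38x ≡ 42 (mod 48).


GCD(38, 48) = 2 divides 42
Divide: 19x ≡ 21 (mod 24)
x ≡ 15 (mod 24)


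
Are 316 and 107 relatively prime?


Euclidean algorithm:
316 = 2 * 107 + 102
107 = 1 * 102 + 5
102 = 20 * 5 + 2
5 = 2 * 2 + 1
2 = 2 * 1 + 0
GCD(316, 107) = 1

Yes, coprime (GCD = 1)


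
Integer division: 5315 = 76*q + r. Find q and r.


5315 = 76 * 69 + 71
Check: 5244 + 71 = 5315

q = 69, r = 71


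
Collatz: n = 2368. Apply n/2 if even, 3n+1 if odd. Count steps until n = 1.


2368 → 1184 → 592 → 296 → 148 → 74 → 37 → 112 → 56 → 28 → 14 → 7 → 22 → 11 → 34 → 17 → 52 → 26 → 13 → 40 → 20 → 10 → 5 → 16 → 8 → 4 → 2 → 1
Total steps = 27

27 steps


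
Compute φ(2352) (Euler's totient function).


2352 = 2^4 × 3 × 7^2
Prime factors: 2, 3, 7
φ(2352) = 2352 × (1-1/2) × (1-1/3) × (1-1/7)
= 2352 × 1/2 × 2/3 × 6/7 = 672

φ(2352) = 672


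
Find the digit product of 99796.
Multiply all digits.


9 × 9 × 7 × 9 × 6 = 30618


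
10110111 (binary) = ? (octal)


10110111 (base 2) = 183 (decimal)
183 (decimal) = 267 (base 8)


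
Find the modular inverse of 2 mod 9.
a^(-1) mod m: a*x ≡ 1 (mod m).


Use the extended Euclidean algorithm on (9, 2); each row r = 9*s + 2*t:
r=9, s=1, t=0
r=2, s=0, t=1
q=4: r=1, s=1, t=-4   [9*(1) + 2*(-4) = 1]
q=2: r=0, s=-2, t=9   [9*(-2) + 2*(9) = 0]
GCD = 1 with t = -4, so 2*(-4) ≡ 1 (mod 9)
Inverse = -4 mod 9 = 5
Check: 2 * 5 = 10 ≡ 1 (mod 9)

2^(-1) ≡ 5 (mod 9)


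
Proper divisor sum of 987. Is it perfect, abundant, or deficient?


Proper divisors: 1, 3, 7, 21, 47, 141, 329
Sum = 1 + 3 + 7 + 21 + 47 + 141 + 329 = 549
549 < 987 → deficient

s(987) = 549 (deficient)


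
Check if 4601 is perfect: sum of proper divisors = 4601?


Proper divisors of 4601: 1, 43, 107
Sum = 1 + 43 + 107 = 151

No, 4601 is not perfect (151 ≠ 4601)


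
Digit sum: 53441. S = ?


5 + 3 + 4 + 4 + 1 = 17


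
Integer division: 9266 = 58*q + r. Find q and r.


9266 = 58 * 159 + 44
Check: 9222 + 44 = 9266

q = 159, r = 44


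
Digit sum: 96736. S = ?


9 + 6 + 7 + 3 + 6 = 31


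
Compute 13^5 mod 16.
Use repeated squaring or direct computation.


13^1 mod 16 = 13
13^2 mod 16 = 9
13^3 mod 16 = 5
13^4 mod 16 = 1
13^5 mod 16 = 13


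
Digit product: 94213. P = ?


9 × 4 × 2 × 1 × 3 = 216


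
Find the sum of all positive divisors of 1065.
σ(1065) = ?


Divisors of 1065: 1, 3, 5, 15, 71, 213, 355, 1065
Sum = 1 + 3 + 5 + 15 + 71 + 213 + 355 + 1065 = 1728

σ(1065) = 1728


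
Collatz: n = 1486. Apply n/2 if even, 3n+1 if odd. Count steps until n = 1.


1486 → 743 → 2230 → 1115 → 3346 → 1673 → 5020 → 2510 → 1255 → 3766 → 1883 → 5650 → 2825 → 8476 → 4238 → 2119 → 6358 → 3179 → 9538 → 4769 → 14308 → 7154 → 3577 → 10732 → 5366 → 2683 → 8050 → 4025 → 12076 → 6038 → 3019 → 9058 → 4529 → 13588 → 6794 → 3397 → 10192 → 5096 → 2548 → 1274 → 637 → 1912 → 956 → 478 → 239 → 718 → 359 → 1078 → 539 → 1618 → 809 → 2428 → 1214 → 607 → 1822 → 911 → 2734 → 1367 → 4102 → 2051 → 6154 → 3077 → 9232 → 4616 → 2308 → 1154 → 577 → 1732 → 866 → 433 → 1300 → 650 → 325 → 976 → 488 → 244 → 122 → 61 → 184 → 92 → 46 → 23 → 70 → 35 → 106 → 53 → 160 → 80 → 40 → 20 → 10 → 5 → 16 → 8 → 4 → 2 → 1
Total steps = 96

96 steps


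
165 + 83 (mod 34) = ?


165 + 83 = 248
248 mod 34 = 10


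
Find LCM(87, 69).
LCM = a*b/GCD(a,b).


GCD(87, 69) = 3
LCM = 87*69/3 = 6003/3 = 2001

LCM = 2001


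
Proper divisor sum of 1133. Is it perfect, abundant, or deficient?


Proper divisors: 1, 11, 103
Sum = 1 + 11 + 103 = 115
115 < 1133 → deficient

s(1133) = 115 (deficient)


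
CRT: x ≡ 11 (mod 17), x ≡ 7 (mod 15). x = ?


M = 17*15 = 255
M1 = M/17 = 15, M2 = M/15 = 17
M1^(-1) mod 17 = 8, M2^(-1) mod 15 = 8
x = 11*15*8 + 7*17*8 = 2272
2272 mod 255 = 232
Check: 232 mod 17 = 11 ✓, 232 mod 15 = 7 ✓

x ≡ 232 (mod 255)


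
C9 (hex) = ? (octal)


C9 (base 16) = 201 (decimal)
201 (decimal) = 311 (base 8)


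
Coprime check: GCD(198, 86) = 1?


Euclidean algorithm:
198 = 2 * 86 + 26
86 = 3 * 26 + 8
26 = 3 * 8 + 2
8 = 4 * 2 + 0
GCD(198, 86) = 2

No, not coprime (GCD = 2)


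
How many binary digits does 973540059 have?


973540059 in base 2 = 111010000001110000101011011011
Number of digits = 30

30 digits (base 2)


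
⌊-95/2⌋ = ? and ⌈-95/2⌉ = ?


-95/2 = -47.5000
floor = -48
ceil = -47

floor = -48, ceil = -47


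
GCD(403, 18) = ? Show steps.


403 = 22 * 18 + 7
18 = 2 * 7 + 4
7 = 1 * 4 + 3
4 = 1 * 3 + 1
3 = 3 * 1 + 0
GCD = 1


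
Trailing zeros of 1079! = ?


floor(1079/5) = 215
floor(1079/25) = 43
floor(1079/125) = 8
floor(1079/625) = 1
Total = 267

267 trailing zeros


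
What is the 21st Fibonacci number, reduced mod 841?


F(k) mod 841 for k=1..21:
1, 1, 2, 3, 5, 8, 13, 21, 34, 55, 89, 144, 233, 377, 610, 146, 756, 61, 817, 37, 13
F(21) mod 841 = 13


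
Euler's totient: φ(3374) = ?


3374 = 2 × 7 × 241
Prime factors: 2, 7, 241
φ(3374) = 3374 × (1-1/2) × (1-1/7) × (1-1/241)
= 3374 × 1/2 × 6/7 × 240/241 = 1440

φ(3374) = 1440


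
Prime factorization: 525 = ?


525 / 3 = 175
175 / 5 = 35
35 / 5 = 7
7 / 7 = 1
525 = 3 × 5^2 × 7


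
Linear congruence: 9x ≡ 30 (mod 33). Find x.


GCD(9, 33) = 3 divides 30
Divide: 3x ≡ 10 (mod 11)
x ≡ 7 (mod 11)


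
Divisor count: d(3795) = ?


3795 = 3^1 × 5^1 × 11^1 × 23^1
d(3795) = (1+1) × (1+1) × (1+1) × (1+1) = 16

16 divisors


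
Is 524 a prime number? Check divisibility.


524 / 2 = 262 (exact division)
524 is NOT prime.

No, 524 is not prime


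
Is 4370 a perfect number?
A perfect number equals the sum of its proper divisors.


Proper divisors of 4370: 1, 2, 5, 10, 19, 23, 38, 46, 95, 115, 190, 230, 437, 874, 2185
Sum = 1 + 2 + 5 + 10 + 19 + 23 + 38 + 46 + 95 + 115 + 190 + 230 + 437 + 874 + 2185 = 4270

No, 4370 is not perfect (4270 ≠ 4370)


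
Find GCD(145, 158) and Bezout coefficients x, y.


Tabular extended Euclidean (each row: r = 145*s + 158*t):
r=145, s=1, t=0
r=158, s=0, t=1
q=0: r=145, s=1, t=0   [145*(1) + 158*(0) = 145]
q=1: r=13, s=-1, t=1   [145*(-1) + 158*(1) = 13]
q=11: r=2, s=12, t=-11   [145*(12) + 158*(-11) = 2]
q=6: r=1, s=-73, t=67   [145*(-73) + 158*(67) = 1]
q=2: r=0, s=158, t=-145   [145*(158) + 158*(-145) = 0]
GCD = 1; from the row with r=1: x=-73, y=67
Check: 145*(-73) + 158*(67) = -10585 + 10586 = 1

GCD = 1, x = -73, y = 67


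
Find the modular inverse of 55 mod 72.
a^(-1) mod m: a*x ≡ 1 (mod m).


Use the extended Euclidean algorithm on (72, 55); each row r = 72*s + 55*t:
r=72, s=1, t=0
r=55, s=0, t=1
q=1: r=17, s=1, t=-1   [72*(1) + 55*(-1) = 17]
q=3: r=4, s=-3, t=4   [72*(-3) + 55*(4) = 4]
q=4: r=1, s=13, t=-17   [72*(13) + 55*(-17) = 1]
q=4: r=0, s=-55, t=72   [72*(-55) + 55*(72) = 0]
GCD = 1 with t = -17, so 55*(-17) ≡ 1 (mod 72)
Inverse = -17 mod 72 = 55
Check: 55 * 55 = 3025 ≡ 1 (mod 72)

55^(-1) ≡ 55 (mod 72)
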